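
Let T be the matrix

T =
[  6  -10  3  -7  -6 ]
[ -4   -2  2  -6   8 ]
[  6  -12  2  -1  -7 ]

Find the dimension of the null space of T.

2

Row reduce to echelon form.
R2 ← R2 + (2/3)·R1: [0, -26/3, 4, -32/3, 4]
R3 ← R3 − R1: [0, -2, -1, 6, -1]
R3 ← R3 − (3/13)·R2: [0, 0, -25/13, 110/13, -25/13]
3 nonzero rows, so rank(T) = 3.
T has 5 columns; by rank–nullity, nullity = 5 − 3 = 2.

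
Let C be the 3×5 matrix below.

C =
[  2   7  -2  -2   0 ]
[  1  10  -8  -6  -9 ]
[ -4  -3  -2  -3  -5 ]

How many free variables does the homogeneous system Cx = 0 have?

Row reduce to echelon form.
R2 ← R2 − (1/2)·R1: [0, 13/2, -7, -5, -9]
R3 ← R3 + (2)·R1: [0, 11, -6, -7, -5]
R3 ← R3 − (22/13)·R2: [0, 0, 76/13, 19/13, 133/13]
3 nonzero rows, so rank(C) = 3.
C has 5 columns; by rank–nullity, nullity = 5 − 3 = 2.

2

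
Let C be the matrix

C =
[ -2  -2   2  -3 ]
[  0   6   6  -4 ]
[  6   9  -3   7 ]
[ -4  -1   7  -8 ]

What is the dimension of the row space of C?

2

Row reduce to echelon form.
R3 ← R3 + (3)·R1: [0, 3, 3, -2]
R4 ← R4 − (2)·R1: [0, 3, 3, -2]
R3 ← R3 − (1/2)·R2: [0, 0, 0, 0]
R4 ← R4 − (1/2)·R2: [0, 0, 0, 0]
Echelon form has 2 nonzero rows, so rank(C) = 2.
The row space has dimension equal to the rank: 2.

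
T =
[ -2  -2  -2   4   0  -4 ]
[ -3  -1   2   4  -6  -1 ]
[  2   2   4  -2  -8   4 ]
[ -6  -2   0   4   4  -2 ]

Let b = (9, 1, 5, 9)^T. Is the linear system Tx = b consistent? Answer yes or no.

Row reduce the augmented matrix [T | b].
R2 ← R2 − (3/2)·R1: [0, 2, 5, -2, -6, 5, -25/2]
R3 ← R3 + R1: [0, 0, 2, 2, -8, 0, 14]
R4 ← R4 − (3)·R1: [0, 4, 6, -8, 4, 10, -18]
R4 ← R4 − (2)·R2: [0, 0, -4, -4, 16, 0, 7]
R4 ← R4 + (2)·R3: [0, 0, 0, 0, 0, 0, 35]
The echelon form has 4 nonzero rows; the last pivot sits in the augmented column, so rank(T) = 3 but rank([T|b]) = 4.
Since the ranks differ, the system is inconsistent.

no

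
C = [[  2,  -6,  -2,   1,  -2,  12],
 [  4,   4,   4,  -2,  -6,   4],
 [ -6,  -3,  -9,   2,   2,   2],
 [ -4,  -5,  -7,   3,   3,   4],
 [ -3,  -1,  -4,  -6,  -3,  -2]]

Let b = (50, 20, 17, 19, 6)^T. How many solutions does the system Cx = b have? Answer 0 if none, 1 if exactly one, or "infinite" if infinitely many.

infinite

Row reduce the augmented matrix [C | b].
R2 ← R2 − (2)·R1: [0, 16, 8, -4, -2, -20, -80]
R3 ← R3 + (3)·R1: [0, -21, -15, 5, -4, 38, 167]
R4 ← R4 + (2)·R1: [0, -17, -11, 5, -1, 28, 119]
R5 ← R5 + (3/2)·R1: [0, -10, -7, -9/2, -6, 16, 81]
R3 ← R3 + (21/16)·R2: [0, 0, -9/2, -1/4, -53/8, 47/4, 62]
R4 ← R4 + (17/16)·R2: [0, 0, -5/2, 3/4, -25/8, 27/4, 34]
R5 ← R5 + (5/8)·R2: [0, 0, -2, -7, -29/4, 7/2, 31]
R4 ← R4 − (5/9)·R3: [0, 0, 0, 8/9, 5/9, 2/9, -4/9]
R5 ← R5 − (4/9)·R3: [0, 0, 0, -62/9, -155/36, -31/18, 31/9]
R5 ← R5 + (31/4)·R4: [0, 0, 0, 0, 0, 0, 0]
The echelon form has 4 nonzero rows, and every pivot lies in the first 6 columns, so rank(C) = rank([C|b]) = 4.
The system is consistent.
rank = 4 < 6 unknowns, so there are infinitely many solutions.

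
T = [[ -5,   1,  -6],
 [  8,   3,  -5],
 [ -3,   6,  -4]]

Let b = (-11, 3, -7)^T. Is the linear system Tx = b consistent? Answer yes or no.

yes

Row reduce the augmented matrix [T | b].
R2 ← R2 + (8/5)·R1: [0, 23/5, -73/5, -73/5]
R3 ← R3 − (3/5)·R1: [0, 27/5, -2/5, -2/5]
R3 ← R3 − (27/23)·R2: [0, 0, 385/23, 385/23]
The echelon form has 3 nonzero rows, and every pivot lies in the first 3 columns, so rank(T) = rank([T|b]) = 3.
The system is consistent.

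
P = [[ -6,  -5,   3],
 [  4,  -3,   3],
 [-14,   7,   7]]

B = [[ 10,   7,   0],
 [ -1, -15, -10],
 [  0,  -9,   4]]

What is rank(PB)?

First compute PB:
[[-55,   6,  62],
 [ 43,  46,  42],
 [-147, -266, -42]]
Now row reduce the product.
R2 ← R2 + (43/55)·R1: [0, 2788/55, 4976/55]
R3 ← R3 − (147/55)·R1: [0, -15512/55, -11424/55]
R3 ← R3 + (3878/697)·R2: [0, 0, 206080/697]
3 nonzero rows, so rank(PB) = 3.

3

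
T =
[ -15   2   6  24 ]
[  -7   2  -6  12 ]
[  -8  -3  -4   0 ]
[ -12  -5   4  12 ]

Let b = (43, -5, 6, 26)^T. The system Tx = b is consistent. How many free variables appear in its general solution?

Row reduce the augmented matrix [T | b].
R2 ← R2 − (7/15)·R1: [0, 16/15, -44/5, 4/5, -376/15]
R3 ← R3 − (8/15)·R1: [0, -61/15, -36/5, -64/5, -254/15]
R4 ← R4 − (4/5)·R1: [0, -33/5, -4/5, -36/5, -42/5]
R3 ← R3 + (61/16)·R2: [0, 0, -163/4, -39/4, -225/2]
R4 ← R4 + (99/16)·R2: [0, 0, -221/4, -9/4, -327/2]
R4 ← R4 − (221/163)·R3: [0, 0, 0, 1788/163, -1788/163]
The echelon form has 4 nonzero rows, and every pivot lies in the first 4 columns, so rank(T) = rank([T|b]) = 4.
The system is consistent.
Free variables = (unknowns) − (rank) = 4 − 4 = 0.

0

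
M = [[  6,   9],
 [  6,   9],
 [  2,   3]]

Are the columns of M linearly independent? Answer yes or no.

Row reduce M to echelon form.
R2 ← R2 − R1: [0, 0]
R3 ← R3 − (1/3)·R1: [0, 0]
1 pivot among 2 columns.
Only 1 < 2 pivot columns, so the columns are linearly dependent.

no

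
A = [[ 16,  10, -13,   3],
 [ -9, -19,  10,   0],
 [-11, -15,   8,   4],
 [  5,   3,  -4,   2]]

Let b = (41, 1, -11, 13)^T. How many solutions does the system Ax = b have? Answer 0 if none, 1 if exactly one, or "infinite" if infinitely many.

Row reduce the augmented matrix [A | b].
R2 ← R2 + (9/16)·R1: [0, -107/8, 43/16, 27/16, 385/16]
R3 ← R3 + (11/16)·R1: [0, -65/8, -15/16, 97/16, 275/16]
R4 ← R4 − (5/16)·R1: [0, -1/8, 1/16, 17/16, 3/16]
R3 ← R3 − (65/107)·R2: [0, 0, -275/107, 539/107, 275/107]
R4 ← R4 − (1/107)·R2: [0, 0, 4/107, 112/107, -4/107]
R4 ← R4 + (4/275)·R3: [0, 0, 0, 28/25, 0]
The echelon form has 4 nonzero rows, and every pivot lies in the first 4 columns, so rank(A) = rank([A|b]) = 4.
The system is consistent.
rank = 4 = number of unknowns, so the solution is unique.

1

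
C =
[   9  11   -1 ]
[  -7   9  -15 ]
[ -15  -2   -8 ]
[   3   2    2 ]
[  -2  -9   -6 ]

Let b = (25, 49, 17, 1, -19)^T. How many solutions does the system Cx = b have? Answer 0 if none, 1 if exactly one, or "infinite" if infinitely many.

Row reduce the augmented matrix [C | b].
R2 ← R2 + (7/9)·R1: [0, 158/9, -142/9, 616/9]
R3 ← R3 + (5/3)·R1: [0, 49/3, -29/3, 176/3]
R4 ← R4 − (1/3)·R1: [0, -5/3, 7/3, -22/3]
R5 ← R5 + (2/9)·R1: [0, -59/9, -56/9, -121/9]
R3 ← R3 − (147/158)·R2: [0, 0, 396/79, -396/79]
R4 ← R4 + (15/158)·R2: [0, 0, 66/79, -66/79]
R5 ← R5 + (59/158)·R2: [0, 0, -957/79, 957/79]
R4 ← R4 − (1/6)·R3: [0, 0, 0, 0]
R5 ← R5 + (29/12)·R3: [0, 0, 0, 0]
The echelon form has 3 nonzero rows, and every pivot lies in the first 3 columns, so rank(C) = rank([C|b]) = 3.
The system is consistent.
rank = 3 = number of unknowns, so the solution is unique.

1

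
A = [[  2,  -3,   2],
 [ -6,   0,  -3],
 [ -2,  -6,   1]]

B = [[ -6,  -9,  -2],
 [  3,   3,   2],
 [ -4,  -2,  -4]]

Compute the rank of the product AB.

2

First compute AB:
[[-29, -31, -18],
 [ 48,  60,  24],
 [-10,  -2, -12]]
Now row reduce the product.
R2 ← R2 + (48/29)·R1: [0, 252/29, -168/29]
R3 ← R3 − (10/29)·R1: [0, 252/29, -168/29]
R3 ← R3 − R2: [0, 0, 0]
2 nonzero rows, so rank(AB) = 2.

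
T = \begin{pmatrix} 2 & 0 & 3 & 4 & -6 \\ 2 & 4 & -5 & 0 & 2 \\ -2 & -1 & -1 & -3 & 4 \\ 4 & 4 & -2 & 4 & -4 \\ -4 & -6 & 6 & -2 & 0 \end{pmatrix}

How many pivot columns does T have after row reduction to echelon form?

Row reduce to echelon form.
R2 ← R2 − R1: [0, 4, -8, -4, 8]
R3 ← R3 + R1: [0, -1, 2, 1, -2]
R4 ← R4 − (2)·R1: [0, 4, -8, -4, 8]
R5 ← R5 + (2)·R1: [0, -6, 12, 6, -12]
R3 ← R3 + (1/4)·R2: [0, 0, 0, 0, 0]
R4 ← R4 − R2: [0, 0, 0, 0, 0]
R5 ← R5 + (3/2)·R2: [0, 0, 0, 0, 0]
Echelon form has 2 nonzero rows, so rank(T) = 2.
Each nonzero row contributes one pivot column: 2 pivot columns.

2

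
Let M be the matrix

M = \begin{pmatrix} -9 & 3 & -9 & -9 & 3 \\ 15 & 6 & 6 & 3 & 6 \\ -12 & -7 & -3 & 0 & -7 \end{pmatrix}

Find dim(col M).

Row reduce to echelon form.
R2 ← R2 + (5/3)·R1: [0, 11, -9, -12, 11]
R3 ← R3 − (4/3)·R1: [0, -11, 9, 12, -11]
R3 ← R3 + R2: [0, 0, 0, 0, 0]
Echelon form has 2 nonzero rows, so rank(M) = 2.
The column space has dimension equal to the rank: 2.

2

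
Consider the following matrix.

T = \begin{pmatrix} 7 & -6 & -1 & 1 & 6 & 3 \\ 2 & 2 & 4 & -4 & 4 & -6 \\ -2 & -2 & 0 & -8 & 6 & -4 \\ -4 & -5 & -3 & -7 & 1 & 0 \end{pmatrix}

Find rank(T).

Row reduce to echelon form.
R2 ← R2 − (2/7)·R1: [0, 26/7, 30/7, -30/7, 16/7, -48/7]
R3 ← R3 + (2/7)·R1: [0, -26/7, -2/7, -54/7, 54/7, -22/7]
R4 ← R4 + (4/7)·R1: [0, -59/7, -25/7, -45/7, 31/7, 12/7]
R3 ← R3 + R2: [0, 0, 4, -12, 10, -10]
R4 ← R4 + (59/26)·R2: [0, 0, 80/13, -210/13, 125/13, -180/13]
R4 ← R4 − (20/13)·R3: [0, 0, 0, 30/13, -75/13, 20/13]
Echelon form has 4 nonzero rows, so rank(T) = 4.

4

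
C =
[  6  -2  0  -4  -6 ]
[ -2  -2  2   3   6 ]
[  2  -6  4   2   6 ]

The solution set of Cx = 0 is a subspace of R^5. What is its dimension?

3

Row reduce to echelon form.
R2 ← R2 + (1/3)·R1: [0, -8/3, 2, 5/3, 4]
R3 ← R3 − (1/3)·R1: [0, -16/3, 4, 10/3, 8]
R3 ← R3 − (2)·R2: [0, 0, 0, 0, 0]
2 nonzero rows, so rank(C) = 2.
C has 5 columns; by rank–nullity, nullity = 5 − 2 = 3.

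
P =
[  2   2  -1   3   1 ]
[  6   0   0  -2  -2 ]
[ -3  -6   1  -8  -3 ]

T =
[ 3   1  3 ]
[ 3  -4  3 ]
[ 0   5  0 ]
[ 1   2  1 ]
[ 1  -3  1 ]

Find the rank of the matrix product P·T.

2

First compute PT:
[[ 16,  -8,  16],
 [ 14,   8,  14],
 [-38,  19, -38]]
Now row reduce the product.
R2 ← R2 − (7/8)·R1: [0, 15, 0]
R3 ← R3 + (19/8)·R1: [0, 0, 0]
2 nonzero rows, so rank(PT) = 2.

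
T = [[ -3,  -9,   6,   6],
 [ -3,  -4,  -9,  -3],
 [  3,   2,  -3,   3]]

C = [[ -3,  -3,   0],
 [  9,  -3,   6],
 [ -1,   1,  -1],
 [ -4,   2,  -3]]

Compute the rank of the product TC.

2

First compute TC:
[[-102,  54, -78],
 [ -6,   6,  -6],
 [  0, -12,   6]]
Now row reduce the product.
R2 ← R2 − (1/17)·R1: [0, 48/17, -24/17]
R3 ← R3 + (17/4)·R2: [0, 0, 0]
2 nonzero rows, so rank(TC) = 2.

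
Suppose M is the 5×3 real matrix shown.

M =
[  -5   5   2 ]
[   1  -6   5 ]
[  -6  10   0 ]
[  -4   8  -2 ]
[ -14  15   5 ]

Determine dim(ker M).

Row reduce to echelon form.
R2 ← R2 + (1/5)·R1: [0, -5, 27/5]
R3 ← R3 − (6/5)·R1: [0, 4, -12/5]
R4 ← R4 − (4/5)·R1: [0, 4, -18/5]
R5 ← R5 − (14/5)·R1: [0, 1, -3/5]
R3 ← R3 + (4/5)·R2: [0, 0, 48/25]
R4 ← R4 + (4/5)·R2: [0, 0, 18/25]
R5 ← R5 + (1/5)·R2: [0, 0, 12/25]
R4 ← R4 − (3/8)·R3: [0, 0, 0]
R5 ← R5 − (1/4)·R3: [0, 0, 0]
3 nonzero rows, so rank(M) = 3.
M has 3 columns; by rank–nullity, nullity = 3 − 3 = 0.

0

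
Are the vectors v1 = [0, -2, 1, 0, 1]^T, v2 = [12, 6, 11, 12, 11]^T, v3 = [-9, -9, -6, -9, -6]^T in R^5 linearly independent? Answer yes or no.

Form the matrix with these vectors as rows and row reduce.
Swap R1 ↔ R2
R3 ← R3 + (3/4)·R1: [0, -9/2, 9/4, 0, 9/4]
R3 ← R3 − (9/4)·R2: [0, 0, 0, 0, 0]
2 nonzero rows, so the 3 vectors span a space of dimension 2.
Since 2 < 3, the vectors are linearly dependent.

no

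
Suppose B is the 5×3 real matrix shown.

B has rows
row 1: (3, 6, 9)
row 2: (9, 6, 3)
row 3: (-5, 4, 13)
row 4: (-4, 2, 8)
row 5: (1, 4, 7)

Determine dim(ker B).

1

Row reduce to echelon form.
R2 ← R2 − (3)·R1: [0, -12, -24]
R3 ← R3 + (5/3)·R1: [0, 14, 28]
R4 ← R4 + (4/3)·R1: [0, 10, 20]
R5 ← R5 − (1/3)·R1: [0, 2, 4]
R3 ← R3 + (7/6)·R2: [0, 0, 0]
R4 ← R4 + (5/6)·R2: [0, 0, 0]
R5 ← R5 + (1/6)·R2: [0, 0, 0]
2 nonzero rows, so rank(B) = 2.
B has 3 columns; by rank–nullity, nullity = 3 − 2 = 1.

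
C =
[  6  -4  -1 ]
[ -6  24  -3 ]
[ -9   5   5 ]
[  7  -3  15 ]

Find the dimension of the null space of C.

Row reduce to echelon form.
R2 ← R2 + R1: [0, 20, -4]
R3 ← R3 + (3/2)·R1: [0, -1, 7/2]
R4 ← R4 − (7/6)·R1: [0, 5/3, 97/6]
R3 ← R3 + (1/20)·R2: [0, 0, 33/10]
R4 ← R4 − (1/12)·R2: [0, 0, 33/2]
R4 ← R4 − (5)·R3: [0, 0, 0]
3 nonzero rows, so rank(C) = 3.
C has 3 columns; by rank–nullity, nullity = 3 − 3 = 0.

0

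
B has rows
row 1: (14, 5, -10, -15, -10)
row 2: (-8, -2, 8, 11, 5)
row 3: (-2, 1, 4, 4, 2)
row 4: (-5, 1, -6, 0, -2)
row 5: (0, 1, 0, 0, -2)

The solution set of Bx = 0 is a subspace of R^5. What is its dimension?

0

Row reduce to echelon form.
R2 ← R2 + (4/7)·R1: [0, 6/7, 16/7, 17/7, -5/7]
R3 ← R3 + (1/7)·R1: [0, 12/7, 18/7, 13/7, 4/7]
R4 ← R4 + (5/14)·R1: [0, 39/14, -67/7, -75/14, -39/7]
R3 ← R3 − (2)·R2: [0, 0, -2, -3, 2]
R4 ← R4 − (13/4)·R2: [0, 0, -17, -53/4, -13/4]
R5 ← R5 − (7/6)·R2: [0, 0, -8/3, -17/6, -7/6]
R4 ← R4 − (17/2)·R3: [0, 0, 0, 49/4, -81/4]
R5 ← R5 − (4/3)·R3: [0, 0, 0, 7/6, -23/6]
R5 ← R5 − (2/21)·R4: [0, 0, 0, 0, -40/21]
5 nonzero rows, so rank(B) = 5.
B has 5 columns; by rank–nullity, nullity = 5 − 5 = 0.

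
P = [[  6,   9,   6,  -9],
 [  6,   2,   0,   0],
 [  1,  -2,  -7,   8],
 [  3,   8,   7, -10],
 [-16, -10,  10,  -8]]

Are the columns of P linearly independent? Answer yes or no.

Row reduce P to echelon form.
R2 ← R2 − R1: [0, -7, -6, 9]
R3 ← R3 − (1/6)·R1: [0, -7/2, -8, 19/2]
R4 ← R4 − (1/2)·R1: [0, 7/2, 4, -11/2]
R5 ← R5 + (8/3)·R1: [0, 14, 26, -32]
R3 ← R3 − (1/2)·R2: [0, 0, -5, 5]
R4 ← R4 + (1/2)·R2: [0, 0, 1, -1]
R5 ← R5 + (2)·R2: [0, 0, 14, -14]
R4 ← R4 + (1/5)·R3: [0, 0, 0, 0]
R5 ← R5 + (14/5)·R3: [0, 0, 0, 0]
3 pivots among 4 columns.
Only 3 < 4 pivot columns, so the columns are linearly dependent.

no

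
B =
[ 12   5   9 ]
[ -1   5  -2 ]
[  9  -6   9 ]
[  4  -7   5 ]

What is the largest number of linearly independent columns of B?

2

Row reduce to echelon form.
R2 ← R2 + (1/12)·R1: [0, 65/12, -5/4]
R3 ← R3 − (3/4)·R1: [0, -39/4, 9/4]
R4 ← R4 − (1/3)·R1: [0, -26/3, 2]
R3 ← R3 + (9/5)·R2: [0, 0, 0]
R4 ← R4 + (8/5)·R2: [0, 0, 0]
Echelon form has 2 nonzero rows, so rank(B) = 2.
The rank gives the maximum number of linearly independent columns: 2.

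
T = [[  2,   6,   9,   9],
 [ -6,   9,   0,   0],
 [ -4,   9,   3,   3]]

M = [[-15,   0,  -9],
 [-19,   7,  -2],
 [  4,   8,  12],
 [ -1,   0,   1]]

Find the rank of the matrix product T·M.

First compute TM:
[[-117, 114,  87],
 [-81,  63,  36],
 [-102,  87,  57]]
Now row reduce the product.
R2 ← R2 − (9/13)·R1: [0, -207/13, -315/13]
R3 ← R3 − (34/39)·R1: [0, -161/13, -245/13]
R3 ← R3 − (7/9)·R2: [0, 0, 0]
2 nonzero rows, so rank(TM) = 2.

2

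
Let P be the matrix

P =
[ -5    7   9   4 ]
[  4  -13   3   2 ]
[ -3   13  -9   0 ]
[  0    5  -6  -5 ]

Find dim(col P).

3

Row reduce to echelon form.
R2 ← R2 + (4/5)·R1: [0, -37/5, 51/5, 26/5]
R3 ← R3 − (3/5)·R1: [0, 44/5, -72/5, -12/5]
R3 ← R3 + (44/37)·R2: [0, 0, -84/37, 140/37]
R4 ← R4 + (25/37)·R2: [0, 0, 33/37, -55/37]
R4 ← R4 + (11/28)·R3: [0, 0, 0, 0]
Echelon form has 3 nonzero rows, so rank(P) = 3.
The column space has dimension equal to the rank: 3.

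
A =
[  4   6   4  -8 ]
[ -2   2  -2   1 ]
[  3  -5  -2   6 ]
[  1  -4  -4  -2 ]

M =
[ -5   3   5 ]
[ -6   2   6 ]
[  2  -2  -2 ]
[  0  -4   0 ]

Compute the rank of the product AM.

First compute AM:
[[-48,  48,  48],
 [ -6,  -2,   6],
 [ 11, -21, -11],
 [ 11,  11, -11]]
Now row reduce the product.
R2 ← R2 − (1/8)·R1: [0, -8, 0]
R3 ← R3 + (11/48)·R1: [0, -10, 0]
R4 ← R4 + (11/48)·R1: [0, 22, 0]
R3 ← R3 − (5/4)·R2: [0, 0, 0]
R4 ← R4 + (11/4)·R2: [0, 0, 0]
2 nonzero rows, so rank(AM) = 2.

2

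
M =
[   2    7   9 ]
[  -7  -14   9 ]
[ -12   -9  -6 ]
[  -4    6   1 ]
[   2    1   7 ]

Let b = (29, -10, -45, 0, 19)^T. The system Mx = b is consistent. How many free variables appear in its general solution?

0

Row reduce the augmented matrix [M | b].
R2 ← R2 + (7/2)·R1: [0, 21/2, 81/2, 183/2]
R3 ← R3 + (6)·R1: [0, 33, 48, 129]
R4 ← R4 + (2)·R1: [0, 20, 19, 58]
R5 ← R5 − R1: [0, -6, -2, -10]
R3 ← R3 − (22/7)·R2: [0, 0, -555/7, -1110/7]
R4 ← R4 − (40/21)·R2: [0, 0, -407/7, -814/7]
R5 ← R5 + (4/7)·R2: [0, 0, 148/7, 296/7]
R4 ← R4 − (11/15)·R3: [0, 0, 0, 0]
R5 ← R5 + (4/15)·R3: [0, 0, 0, 0]
The echelon form has 3 nonzero rows, and every pivot lies in the first 3 columns, so rank(M) = rank([M|b]) = 3.
The system is consistent.
Free variables = (unknowns) − (rank) = 3 − 3 = 0.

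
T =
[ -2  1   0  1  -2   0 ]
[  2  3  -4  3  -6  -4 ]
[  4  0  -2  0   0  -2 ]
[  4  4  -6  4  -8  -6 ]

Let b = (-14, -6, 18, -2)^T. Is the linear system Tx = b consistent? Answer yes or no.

yes

Row reduce the augmented matrix [T | b].
R2 ← R2 + R1: [0, 4, -4, 4, -8, -4, -20]
R3 ← R3 + (2)·R1: [0, 2, -2, 2, -4, -2, -10]
R4 ← R4 + (2)·R1: [0, 6, -6, 6, -12, -6, -30]
R3 ← R3 − (1/2)·R2: [0, 0, 0, 0, 0, 0, 0]
R4 ← R4 − (3/2)·R2: [0, 0, 0, 0, 0, 0, 0]
The echelon form has 2 nonzero rows, and every pivot lies in the first 6 columns, so rank(T) = rank([T|b]) = 2.
The system is consistent.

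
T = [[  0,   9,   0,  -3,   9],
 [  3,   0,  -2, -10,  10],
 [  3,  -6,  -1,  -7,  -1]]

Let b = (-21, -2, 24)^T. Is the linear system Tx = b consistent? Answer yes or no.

Row reduce the augmented matrix [T | b].
Swap R1 ↔ R2
R3 ← R3 − R1: [0, -6, 1, 3, -11, 26]
R3 ← R3 + (2/3)·R2: [0, 0, 1, 1, -5, 12]
The echelon form has 3 nonzero rows, and every pivot lies in the first 5 columns, so rank(T) = rank([T|b]) = 3.
The system is consistent.

yes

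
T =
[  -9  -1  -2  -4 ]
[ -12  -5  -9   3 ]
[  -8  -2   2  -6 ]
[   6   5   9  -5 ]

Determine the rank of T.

Row reduce to echelon form.
R2 ← R2 − (4/3)·R1: [0, -11/3, -19/3, 25/3]
R3 ← R3 − (8/9)·R1: [0, -10/9, 34/9, -22/9]
R4 ← R4 + (2/3)·R1: [0, 13/3, 23/3, -23/3]
R3 ← R3 − (10/33)·R2: [0, 0, 188/33, -164/33]
R4 ← R4 + (13/11)·R2: [0, 0, 2/11, 24/11]
R4 ← R4 − (3/94)·R3: [0, 0, 0, 110/47]
Echelon form has 4 nonzero rows, so rank(T) = 4.

4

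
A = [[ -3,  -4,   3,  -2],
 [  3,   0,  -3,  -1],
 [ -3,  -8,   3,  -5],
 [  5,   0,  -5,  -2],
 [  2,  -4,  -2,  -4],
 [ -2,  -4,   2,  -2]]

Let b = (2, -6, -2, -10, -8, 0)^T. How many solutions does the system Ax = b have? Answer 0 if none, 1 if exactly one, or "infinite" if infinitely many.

infinite

Row reduce the augmented matrix [A | b].
R2 ← R2 + R1: [0, -4, 0, -3, -4]
R3 ← R3 − R1: [0, -4, 0, -3, -4]
R4 ← R4 + (5/3)·R1: [0, -20/3, 0, -16/3, -20/3]
R5 ← R5 + (2/3)·R1: [0, -20/3, 0, -16/3, -20/3]
R6 ← R6 − (2/3)·R1: [0, -4/3, 0, -2/3, -4/3]
R3 ← R3 − R2: [0, 0, 0, 0, 0]
R4 ← R4 − (5/3)·R2: [0, 0, 0, -1/3, 0]
R5 ← R5 − (5/3)·R2: [0, 0, 0, -1/3, 0]
R6 ← R6 − (1/3)·R2: [0, 0, 0, 1/3, 0]
Swap R3 ↔ R4
R5 ← R5 − R3: [0, 0, 0, 0, 0]
R6 ← R6 + R3: [0, 0, 0, 0, 0]
The echelon form has 3 nonzero rows, and every pivot lies in the first 4 columns, so rank(A) = rank([A|b]) = 3.
The system is consistent.
rank = 3 < 4 unknowns, so there are infinitely many solutions.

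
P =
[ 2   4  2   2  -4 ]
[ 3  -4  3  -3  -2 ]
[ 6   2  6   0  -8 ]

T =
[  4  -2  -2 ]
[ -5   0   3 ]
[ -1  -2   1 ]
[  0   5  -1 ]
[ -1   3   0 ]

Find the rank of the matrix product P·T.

2

First compute PT:
[[-10, -10,   8],
 [ 31, -33, -12],
 [ 16, -48,   0]]
Now row reduce the product.
R2 ← R2 + (31/10)·R1: [0, -64, 64/5]
R3 ← R3 + (8/5)·R1: [0, -64, 64/5]
R3 ← R3 − R2: [0, 0, 0]
2 nonzero rows, so rank(PT) = 2.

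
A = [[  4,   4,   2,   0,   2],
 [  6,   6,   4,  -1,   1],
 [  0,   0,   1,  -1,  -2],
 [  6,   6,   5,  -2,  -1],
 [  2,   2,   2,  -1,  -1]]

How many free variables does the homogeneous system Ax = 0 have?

3

Row reduce to echelon form.
R2 ← R2 − (3/2)·R1: [0, 0, 1, -1, -2]
R4 ← R4 − (3/2)·R1: [0, 0, 2, -2, -4]
R5 ← R5 − (1/2)·R1: [0, 0, 1, -1, -2]
R3 ← R3 − R2: [0, 0, 0, 0, 0]
R4 ← R4 − (2)·R2: [0, 0, 0, 0, 0]
R5 ← R5 − R2: [0, 0, 0, 0, 0]
2 nonzero rows, so rank(A) = 2.
A has 5 columns; by rank–nullity, nullity = 5 − 2 = 3.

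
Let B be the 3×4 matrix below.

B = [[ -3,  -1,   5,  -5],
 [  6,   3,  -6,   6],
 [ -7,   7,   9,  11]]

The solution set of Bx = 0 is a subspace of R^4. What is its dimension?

1

Row reduce to echelon form.
R2 ← R2 + (2)·R1: [0, 1, 4, -4]
R3 ← R3 − (7/3)·R1: [0, 28/3, -8/3, 68/3]
R3 ← R3 − (28/3)·R2: [0, 0, -40, 60]
3 nonzero rows, so rank(B) = 3.
B has 4 columns; by rank–nullity, nullity = 4 − 3 = 1.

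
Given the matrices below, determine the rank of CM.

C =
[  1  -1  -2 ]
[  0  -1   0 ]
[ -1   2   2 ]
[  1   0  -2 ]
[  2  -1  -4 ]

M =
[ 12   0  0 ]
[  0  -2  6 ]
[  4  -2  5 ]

2

First compute CM:
[[  4,   6, -16],
 [  0,   2,  -6],
 [ -4,  -8,  22],
 [  4,   4, -10],
 [  8,  10, -26]]
Now row reduce the product.
R3 ← R3 + R1: [0, -2, 6]
R4 ← R4 − R1: [0, -2, 6]
R5 ← R5 − (2)·R1: [0, -2, 6]
R3 ← R3 + R2: [0, 0, 0]
R4 ← R4 + R2: [0, 0, 0]
R5 ← R5 + R2: [0, 0, 0]
2 nonzero rows, so rank(CM) = 2.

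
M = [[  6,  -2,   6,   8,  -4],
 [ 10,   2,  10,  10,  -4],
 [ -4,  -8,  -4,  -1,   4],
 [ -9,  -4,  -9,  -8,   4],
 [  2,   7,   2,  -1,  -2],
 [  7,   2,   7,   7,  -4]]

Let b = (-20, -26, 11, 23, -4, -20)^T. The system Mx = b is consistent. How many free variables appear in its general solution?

2

Row reduce the augmented matrix [M | b].
R2 ← R2 − (5/3)·R1: [0, 16/3, 0, -10/3, 8/3, 22/3]
R3 ← R3 + (2/3)·R1: [0, -28/3, 0, 13/3, 4/3, -7/3]
R4 ← R4 + (3/2)·R1: [0, -7, 0, 4, -2, -7]
R5 ← R5 − (1/3)·R1: [0, 23/3, 0, -11/3, -2/3, 8/3]
R6 ← R6 − (7/6)·R1: [0, 13/3, 0, -7/3, 2/3, 10/3]
R3 ← R3 + (7/4)·R2: [0, 0, 0, -3/2, 6, 21/2]
R4 ← R4 + (21/16)·R2: [0, 0, 0, -3/8, 3/2, 21/8]
R5 ← R5 − (23/16)·R2: [0, 0, 0, 9/8, -9/2, -63/8]
R6 ← R6 − (13/16)·R2: [0, 0, 0, 3/8, -3/2, -21/8]
R4 ← R4 − (1/4)·R3: [0, 0, 0, 0, 0, 0]
R5 ← R5 + (3/4)·R3: [0, 0, 0, 0, 0, 0]
R6 ← R6 + (1/4)·R3: [0, 0, 0, 0, 0, 0]
The echelon form has 3 nonzero rows, and every pivot lies in the first 5 columns, so rank(M) = rank([M|b]) = 3.
The system is consistent.
Free variables = (unknowns) − (rank) = 5 − 3 = 2.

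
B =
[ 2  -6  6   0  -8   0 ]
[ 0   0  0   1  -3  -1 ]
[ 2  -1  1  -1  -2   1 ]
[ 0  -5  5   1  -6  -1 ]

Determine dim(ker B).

3

Row reduce to echelon form.
R3 ← R3 − R1: [0, 5, -5, -1, 6, 1]
Swap R2 ↔ R3
R4 ← R4 + R2: [0, 0, 0, 0, 0, 0]
3 nonzero rows, so rank(B) = 3.
B has 6 columns; by rank–nullity, nullity = 6 − 3 = 3.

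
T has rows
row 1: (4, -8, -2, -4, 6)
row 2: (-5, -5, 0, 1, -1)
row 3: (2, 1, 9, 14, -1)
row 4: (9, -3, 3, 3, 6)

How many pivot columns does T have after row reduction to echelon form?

Row reduce to echelon form.
R2 ← R2 + (5/4)·R1: [0, -15, -5/2, -4, 13/2]
R3 ← R3 − (1/2)·R1: [0, 5, 10, 16, -4]
R4 ← R4 − (9/4)·R1: [0, 15, 15/2, 12, -15/2]
R3 ← R3 + (1/3)·R2: [0, 0, 55/6, 44/3, -11/6]
R4 ← R4 + R2: [0, 0, 5, 8, -1]
R4 ← R4 − (6/11)·R3: [0, 0, 0, 0, 0]
Echelon form has 3 nonzero rows, so rank(T) = 3.
Each nonzero row contributes one pivot column: 3 pivot columns.

3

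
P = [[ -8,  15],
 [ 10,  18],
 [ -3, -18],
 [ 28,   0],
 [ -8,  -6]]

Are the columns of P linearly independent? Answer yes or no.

yes

Row reduce P to echelon form.
R2 ← R2 + (5/4)·R1: [0, 147/4]
R3 ← R3 − (3/8)·R1: [0, -189/8]
R4 ← R4 + (7/2)·R1: [0, 105/2]
R5 ← R5 − R1: [0, -21]
R3 ← R3 + (9/14)·R2: [0, 0]
R4 ← R4 − (10/7)·R2: [0, 0]
R5 ← R5 + (4/7)·R2: [0, 0]
2 pivots among 2 columns.
Every column is a pivot column, so the columns are linearly independent.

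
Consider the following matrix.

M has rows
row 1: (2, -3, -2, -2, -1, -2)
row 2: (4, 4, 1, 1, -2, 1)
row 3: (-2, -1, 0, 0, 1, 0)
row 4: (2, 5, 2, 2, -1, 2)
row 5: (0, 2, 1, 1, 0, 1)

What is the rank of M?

2

Row reduce to echelon form.
R2 ← R2 − (2)·R1: [0, 10, 5, 5, 0, 5]
R3 ← R3 + R1: [0, -4, -2, -2, 0, -2]
R4 ← R4 − R1: [0, 8, 4, 4, 0, 4]
R3 ← R3 + (2/5)·R2: [0, 0, 0, 0, 0, 0]
R4 ← R4 − (4/5)·R2: [0, 0, 0, 0, 0, 0]
R5 ← R5 − (1/5)·R2: [0, 0, 0, 0, 0, 0]
Echelon form has 2 nonzero rows, so rank(M) = 2.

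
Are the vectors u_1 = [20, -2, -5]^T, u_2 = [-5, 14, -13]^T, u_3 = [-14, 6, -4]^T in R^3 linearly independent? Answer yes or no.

Form the matrix with these vectors as rows and row reduce.
R2 ← R2 + (1/4)·R1: [0, 27/2, -57/4]
R3 ← R3 + (7/10)·R1: [0, 23/5, -15/2]
R3 ← R3 − (46/135)·R2: [0, 0, -119/45]
3 nonzero rows, so the 3 vectors span a space of dimension 3.
Since 3 = 3, the vectors are linearly independent.

yes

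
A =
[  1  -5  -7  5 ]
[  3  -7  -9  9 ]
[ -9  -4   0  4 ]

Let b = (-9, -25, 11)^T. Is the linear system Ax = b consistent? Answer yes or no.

yes

Row reduce the augmented matrix [A | b].
R2 ← R2 − (3)·R1: [0, 8, 12, -6, 2]
R3 ← R3 + (9)·R1: [0, -49, -63, 49, -70]
R3 ← R3 + (49/8)·R2: [0, 0, 21/2, 49/4, -231/4]
The echelon form has 3 nonzero rows, and every pivot lies in the first 4 columns, so rank(A) = rank([A|b]) = 3.
The system is consistent.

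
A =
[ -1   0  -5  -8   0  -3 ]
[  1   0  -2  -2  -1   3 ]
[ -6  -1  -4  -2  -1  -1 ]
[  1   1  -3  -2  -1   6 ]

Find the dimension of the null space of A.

Row reduce to echelon form.
R2 ← R2 + R1: [0, 0, -7, -10, -1, 0]
R3 ← R3 − (6)·R1: [0, -1, 26, 46, -1, 17]
R4 ← R4 + R1: [0, 1, -8, -10, -1, 3]
Swap R2 ↔ R3
R4 ← R4 + R2: [0, 0, 18, 36, -2, 20]
R4 ← R4 + (18/7)·R3: [0, 0, 0, 72/7, -32/7, 20]
4 nonzero rows, so rank(A) = 4.
A has 6 columns; by rank–nullity, nullity = 6 − 4 = 2.

2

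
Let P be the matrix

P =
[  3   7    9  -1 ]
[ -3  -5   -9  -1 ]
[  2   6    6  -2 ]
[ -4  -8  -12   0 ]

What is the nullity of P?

2

Row reduce to echelon form.
R2 ← R2 + R1: [0, 2, 0, -2]
R3 ← R3 − (2/3)·R1: [0, 4/3, 0, -4/3]
R4 ← R4 + (4/3)·R1: [0, 4/3, 0, -4/3]
R3 ← R3 − (2/3)·R2: [0, 0, 0, 0]
R4 ← R4 − (2/3)·R2: [0, 0, 0, 0]
2 nonzero rows, so rank(P) = 2.
P has 4 columns; by rank–nullity, nullity = 4 − 2 = 2.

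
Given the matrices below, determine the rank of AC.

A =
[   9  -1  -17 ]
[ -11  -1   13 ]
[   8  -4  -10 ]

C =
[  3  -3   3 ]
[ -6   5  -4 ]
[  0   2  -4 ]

First compute AC:
[[ 33, -66,  99],
 [-27,  54, -81],
 [ 48, -64,  80]]
Now row reduce the product.
R2 ← R2 + (9/11)·R1: [0, 0, 0]
R3 ← R3 − (16/11)·R1: [0, 32, -64]
Swap R2 ↔ R3
2 nonzero rows, so rank(AC) = 2.

2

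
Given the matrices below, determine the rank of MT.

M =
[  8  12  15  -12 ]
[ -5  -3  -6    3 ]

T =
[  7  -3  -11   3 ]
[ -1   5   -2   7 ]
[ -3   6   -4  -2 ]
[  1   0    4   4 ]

First compute MT:
[[-13, 126, -220,  30],
 [-11, -36,  97, -12]]
Now row reduce the product.
R2 ← R2 − (11/13)·R1: [0, -1854/13, 3681/13, -486/13]
2 nonzero rows, so rank(MT) = 2.

2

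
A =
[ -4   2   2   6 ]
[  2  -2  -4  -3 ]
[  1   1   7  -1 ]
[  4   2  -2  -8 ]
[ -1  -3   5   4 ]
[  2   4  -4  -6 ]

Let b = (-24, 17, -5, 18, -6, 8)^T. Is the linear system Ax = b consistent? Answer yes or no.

yes

Row reduce the augmented matrix [A | b].
R2 ← R2 + (1/2)·R1: [0, -1, -3, 0, 5]
R3 ← R3 + (1/4)·R1: [0, 3/2, 15/2, 1/2, -11]
R4 ← R4 + R1: [0, 4, 0, -2, -6]
R5 ← R5 − (1/4)·R1: [0, -7/2, 9/2, 5/2, 0]
R6 ← R6 + (1/2)·R1: [0, 5, -3, -3, -4]
R3 ← R3 + (3/2)·R2: [0, 0, 3, 1/2, -7/2]
R4 ← R4 + (4)·R2: [0, 0, -12, -2, 14]
R5 ← R5 − (7/2)·R2: [0, 0, 15, 5/2, -35/2]
R6 ← R6 + (5)·R2: [0, 0, -18, -3, 21]
R4 ← R4 + (4)·R3: [0, 0, 0, 0, 0]
R5 ← R5 − (5)·R3: [0, 0, 0, 0, 0]
R6 ← R6 + (6)·R3: [0, 0, 0, 0, 0]
The echelon form has 3 nonzero rows, and every pivot lies in the first 4 columns, so rank(A) = rank([A|b]) = 3.
The system is consistent.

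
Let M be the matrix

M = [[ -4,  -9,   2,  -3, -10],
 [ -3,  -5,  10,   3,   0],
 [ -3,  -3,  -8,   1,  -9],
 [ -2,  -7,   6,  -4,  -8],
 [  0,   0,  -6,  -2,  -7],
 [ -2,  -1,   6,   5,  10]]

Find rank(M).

Row reduce to echelon form.
R2 ← R2 − (3/4)·R1: [0, 7/4, 17/2, 21/4, 15/2]
R3 ← R3 − (3/4)·R1: [0, 15/4, -19/2, 13/4, -3/2]
R4 ← R4 − (1/2)·R1: [0, -5/2, 5, -5/2, -3]
R6 ← R6 − (1/2)·R1: [0, 7/2, 5, 13/2, 15]
R3 ← R3 − (15/7)·R2: [0, 0, -194/7, -8, -123/7]
R4 ← R4 + (10/7)·R2: [0, 0, 120/7, 5, 54/7]
R6 ← R6 − (2)·R2: [0, 0, -12, -4, 0]
R4 ← R4 + (60/97)·R3: [0, 0, 0, 5/97, -306/97]
R5 ← R5 − (21/97)·R3: [0, 0, 0, -26/97, -310/97]
R6 ← R6 − (42/97)·R3: [0, 0, 0, -52/97, 738/97]
R5 ← R5 + (26/5)·R4: [0, 0, 0, 0, -98/5]
R6 ← R6 + (52/5)·R4: [0, 0, 0, 0, -126/5]
R6 ← R6 − (9/7)·R5: [0, 0, 0, 0, 0]
Echelon form has 5 nonzero rows, so rank(M) = 5.

5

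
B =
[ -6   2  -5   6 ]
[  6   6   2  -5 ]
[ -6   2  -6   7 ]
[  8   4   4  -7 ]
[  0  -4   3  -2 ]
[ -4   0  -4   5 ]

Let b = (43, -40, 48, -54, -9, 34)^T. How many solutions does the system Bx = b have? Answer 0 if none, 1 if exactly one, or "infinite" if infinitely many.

infinite

Row reduce the augmented matrix [B | b].
R2 ← R2 + R1: [0, 8, -3, 1, 3]
R3 ← R3 − R1: [0, 0, -1, 1, 5]
R4 ← R4 + (4/3)·R1: [0, 20/3, -8/3, 1, 10/3]
R6 ← R6 − (2/3)·R1: [0, -4/3, -2/3, 1, 16/3]
R4 ← R4 − (5/6)·R2: [0, 0, -1/6, 1/6, 5/6]
R5 ← R5 + (1/2)·R2: [0, 0, 3/2, -3/2, -15/2]
R6 ← R6 + (1/6)·R2: [0, 0, -7/6, 7/6, 35/6]
R4 ← R4 − (1/6)·R3: [0, 0, 0, 0, 0]
R5 ← R5 + (3/2)·R3: [0, 0, 0, 0, 0]
R6 ← R6 − (7/6)·R3: [0, 0, 0, 0, 0]
The echelon form has 3 nonzero rows, and every pivot lies in the first 4 columns, so rank(B) = rank([B|b]) = 3.
The system is consistent.
rank = 3 < 4 unknowns, so there are infinitely many solutions.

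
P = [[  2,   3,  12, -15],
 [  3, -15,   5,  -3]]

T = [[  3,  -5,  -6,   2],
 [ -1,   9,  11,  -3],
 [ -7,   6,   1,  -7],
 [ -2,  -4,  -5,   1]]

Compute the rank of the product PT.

First compute PT:
[[-51, 149, 108, -104],
 [ -5, -108, -163,  13]]
Now row reduce the product.
R2 ← R2 − (5/51)·R1: [0, -6253/51, -2951/17, 1183/51]
2 nonzero rows, so rank(PT) = 2.

2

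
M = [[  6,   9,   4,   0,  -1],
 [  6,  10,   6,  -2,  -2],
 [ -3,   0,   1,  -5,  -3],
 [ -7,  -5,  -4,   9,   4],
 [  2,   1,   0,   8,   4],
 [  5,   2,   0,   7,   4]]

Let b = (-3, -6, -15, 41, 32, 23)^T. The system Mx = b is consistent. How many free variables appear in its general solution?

Row reduce the augmented matrix [M | b].
R2 ← R2 − R1: [0, 1, 2, -2, -1, -3]
R3 ← R3 + (1/2)·R1: [0, 9/2, 3, -5, -7/2, -33/2]
R4 ← R4 + (7/6)·R1: [0, 11/2, 2/3, 9, 17/6, 75/2]
R5 ← R5 − (1/3)·R1: [0, -2, -4/3, 8, 13/3, 33]
R6 ← R6 − (5/6)·R1: [0, -11/2, -10/3, 7, 29/6, 51/2]
R3 ← R3 − (9/2)·R2: [0, 0, -6, 4, 1, -3]
R4 ← R4 − (11/2)·R2: [0, 0, -31/3, 20, 25/3, 54]
R5 ← R5 + (2)·R2: [0, 0, 8/3, 4, 7/3, 27]
R6 ← R6 + (11/2)·R2: [0, 0, 23/3, -4, -2/3, 9]
R4 ← R4 − (31/18)·R3: [0, 0, 0, 118/9, 119/18, 355/6]
R5 ← R5 + (4/9)·R3: [0, 0, 0, 52/9, 25/9, 77/3]
R6 ← R6 + (23/18)·R3: [0, 0, 0, 10/9, 11/18, 31/6]
R5 ← R5 − (26/59)·R4: [0, 0, 0, 0, -8/59, -24/59]
R6 ← R6 − (5/59)·R4: [0, 0, 0, 0, 3/59, 9/59]
R6 ← R6 + (3/8)·R5: [0, 0, 0, 0, 0, 0]
The echelon form has 5 nonzero rows, and every pivot lies in the first 5 columns, so rank(M) = rank([M|b]) = 5.
The system is consistent.
Free variables = (unknowns) − (rank) = 5 − 5 = 0.

0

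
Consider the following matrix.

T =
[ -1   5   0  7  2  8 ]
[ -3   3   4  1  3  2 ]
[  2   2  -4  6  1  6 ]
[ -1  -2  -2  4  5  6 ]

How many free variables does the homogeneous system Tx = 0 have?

Row reduce to echelon form.
R2 ← R2 − (3)·R1: [0, -12, 4, -20, -3, -22]
R3 ← R3 + (2)·R1: [0, 12, -4, 20, 5, 22]
R4 ← R4 − R1: [0, -7, -2, -3, 3, -2]
R3 ← R3 + R2: [0, 0, 0, 0, 2, 0]
R4 ← R4 − (7/12)·R2: [0, 0, -13/3, 26/3, 19/4, 65/6]
Swap R3 ↔ R4
4 nonzero rows, so rank(T) = 4.
T has 6 columns; by rank–nullity, nullity = 6 − 4 = 2.

2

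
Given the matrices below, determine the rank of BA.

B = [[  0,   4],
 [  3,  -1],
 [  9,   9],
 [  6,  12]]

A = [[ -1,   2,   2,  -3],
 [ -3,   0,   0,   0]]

2

First compute BA:
[[-12,   0,   0,   0],
 [  0,   6,   6,  -9],
 [-36,  18,  18, -27],
 [-42,  12,  12, -18]]
Now row reduce the product.
R3 ← R3 − (3)·R1: [0, 18, 18, -27]
R4 ← R4 − (7/2)·R1: [0, 12, 12, -18]
R3 ← R3 − (3)·R2: [0, 0, 0, 0]
R4 ← R4 − (2)·R2: [0, 0, 0, 0]
2 nonzero rows, so rank(BA) = 2.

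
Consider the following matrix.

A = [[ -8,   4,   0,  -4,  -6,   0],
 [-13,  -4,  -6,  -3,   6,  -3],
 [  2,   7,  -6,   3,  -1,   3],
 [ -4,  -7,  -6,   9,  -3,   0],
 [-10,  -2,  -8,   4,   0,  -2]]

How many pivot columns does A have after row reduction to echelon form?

Row reduce to echelon form.
R2 ← R2 − (13/8)·R1: [0, -21/2, -6, 7/2, 63/4, -3]
R3 ← R3 + (1/4)·R1: [0, 8, -6, 2, -5/2, 3]
R4 ← R4 − (1/2)·R1: [0, -9, -6, 11, 0, 0]
R5 ← R5 − (5/4)·R1: [0, -7, -8, 9, 15/2, -2]
R3 ← R3 + (16/21)·R2: [0, 0, -74/7, 14/3, 19/2, 5/7]
R4 ← R4 − (6/7)·R2: [0, 0, -6/7, 8, -27/2, 18/7]
R5 ← R5 − (2/3)·R2: [0, 0, -4, 20/3, -3, 0]
R4 ← R4 − (3/37)·R3: [0, 0, 0, 282/37, -528/37, 93/37]
R5 ← R5 − (14/37)·R3: [0, 0, 0, 544/111, -244/37, -10/37]
R5 ← R5 − (272/423)·R4: [0, 0, 0, 0, 364/141, -266/141]
Echelon form has 5 nonzero rows, so rank(A) = 5.
Each nonzero row contributes one pivot column: 5 pivot columns.

5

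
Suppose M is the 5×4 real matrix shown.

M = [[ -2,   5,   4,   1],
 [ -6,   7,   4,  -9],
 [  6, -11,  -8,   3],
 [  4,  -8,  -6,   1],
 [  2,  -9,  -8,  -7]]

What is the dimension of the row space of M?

2

Row reduce to echelon form.
R2 ← R2 − (3)·R1: [0, -8, -8, -12]
R3 ← R3 + (3)·R1: [0, 4, 4, 6]
R4 ← R4 + (2)·R1: [0, 2, 2, 3]
R5 ← R5 + R1: [0, -4, -4, -6]
R3 ← R3 + (1/2)·R2: [0, 0, 0, 0]
R4 ← R4 + (1/4)·R2: [0, 0, 0, 0]
R5 ← R5 − (1/2)·R2: [0, 0, 0, 0]
Echelon form has 2 nonzero rows, so rank(M) = 2.
The row space has dimension equal to the rank: 2.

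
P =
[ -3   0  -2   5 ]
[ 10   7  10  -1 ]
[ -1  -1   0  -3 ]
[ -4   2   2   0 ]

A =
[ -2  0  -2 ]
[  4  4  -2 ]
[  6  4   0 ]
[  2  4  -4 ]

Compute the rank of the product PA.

2

First compute PA:
[[  4,  12, -14],
 [ 66,  64, -30],
 [ -8, -16,  16],
 [ 28,  16,   4]]
Now row reduce the product.
R2 ← R2 − (33/2)·R1: [0, -134, 201]
R3 ← R3 + (2)·R1: [0, 8, -12]
R4 ← R4 − (7)·R1: [0, -68, 102]
R3 ← R3 + (4/67)·R2: [0, 0, 0]
R4 ← R4 − (34/67)·R2: [0, 0, 0]
2 nonzero rows, so rank(PA) = 2.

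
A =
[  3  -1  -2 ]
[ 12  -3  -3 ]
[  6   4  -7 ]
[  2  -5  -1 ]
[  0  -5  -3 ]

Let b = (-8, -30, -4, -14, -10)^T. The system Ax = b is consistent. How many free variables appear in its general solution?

Row reduce the augmented matrix [A | b].
R2 ← R2 − (4)·R1: [0, 1, 5, 2]
R3 ← R3 − (2)·R1: [0, 6, -3, 12]
R4 ← R4 − (2/3)·R1: [0, -13/3, 1/3, -26/3]
R3 ← R3 − (6)·R2: [0, 0, -33, 0]
R4 ← R4 + (13/3)·R2: [0, 0, 22, 0]
R5 ← R5 + (5)·R2: [0, 0, 22, 0]
R4 ← R4 + (2/3)·R3: [0, 0, 0, 0]
R5 ← R5 + (2/3)·R3: [0, 0, 0, 0]
The echelon form has 3 nonzero rows, and every pivot lies in the first 3 columns, so rank(A) = rank([A|b]) = 3.
The system is consistent.
Free variables = (unknowns) − (rank) = 3 − 3 = 0.

0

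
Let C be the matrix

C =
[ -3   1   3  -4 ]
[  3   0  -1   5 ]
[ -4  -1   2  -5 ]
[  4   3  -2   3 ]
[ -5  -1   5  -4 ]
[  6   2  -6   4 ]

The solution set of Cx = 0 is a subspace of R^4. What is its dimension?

Row reduce to echelon form.
R2 ← R2 + R1: [0, 1, 2, 1]
R3 ← R3 − (4/3)·R1: [0, -7/3, -2, 1/3]
R4 ← R4 + (4/3)·R1: [0, 13/3, 2, -7/3]
R5 ← R5 − (5/3)·R1: [0, -8/3, 0, 8/3]
R6 ← R6 + (2)·R1: [0, 4, 0, -4]
R3 ← R3 + (7/3)·R2: [0, 0, 8/3, 8/3]
R4 ← R4 − (13/3)·R2: [0, 0, -20/3, -20/3]
R5 ← R5 + (8/3)·R2: [0, 0, 16/3, 16/3]
R6 ← R6 − (4)·R2: [0, 0, -8, -8]
R4 ← R4 + (5/2)·R3: [0, 0, 0, 0]
R5 ← R5 − (2)·R3: [0, 0, 0, 0]
R6 ← R6 + (3)·R3: [0, 0, 0, 0]
3 nonzero rows, so rank(C) = 3.
C has 4 columns; by rank–nullity, nullity = 4 − 3 = 1.

1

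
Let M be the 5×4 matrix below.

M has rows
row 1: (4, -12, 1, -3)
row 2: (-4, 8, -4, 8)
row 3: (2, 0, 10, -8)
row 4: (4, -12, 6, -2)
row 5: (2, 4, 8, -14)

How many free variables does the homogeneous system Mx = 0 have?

Row reduce to echelon form.
R2 ← R2 + R1: [0, -4, -3, 5]
R3 ← R3 − (1/2)·R1: [0, 6, 19/2, -13/2]
R4 ← R4 − R1: [0, 0, 5, 1]
R5 ← R5 − (1/2)·R1: [0, 10, 15/2, -25/2]
R3 ← R3 + (3/2)·R2: [0, 0, 5, 1]
R5 ← R5 + (5/2)·R2: [0, 0, 0, 0]
R4 ← R4 − R3: [0, 0, 0, 0]
3 nonzero rows, so rank(M) = 3.
M has 4 columns; by rank–nullity, nullity = 4 − 3 = 1.

1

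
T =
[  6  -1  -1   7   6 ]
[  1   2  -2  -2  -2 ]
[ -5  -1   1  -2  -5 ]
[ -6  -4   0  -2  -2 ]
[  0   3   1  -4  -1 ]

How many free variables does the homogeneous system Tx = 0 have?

Row reduce to echelon form.
R2 ← R2 − (1/6)·R1: [0, 13/6, -11/6, -19/6, -3]
R3 ← R3 + (5/6)·R1: [0, -11/6, 1/6, 23/6, 0]
R4 ← R4 + R1: [0, -5, -1, 5, 4]
R3 ← R3 + (11/13)·R2: [0, 0, -18/13, 15/13, -33/13]
R4 ← R4 + (30/13)·R2: [0, 0, -68/13, -30/13, -38/13]
R5 ← R5 − (18/13)·R2: [0, 0, 46/13, 5/13, 41/13]
R4 ← R4 − (34/9)·R3: [0, 0, 0, -20/3, 20/3]
R5 ← R5 + (23/9)·R3: [0, 0, 0, 10/3, -10/3]
R5 ← R5 + (1/2)·R4: [0, 0, 0, 0, 0]
4 nonzero rows, so rank(T) = 4.
T has 5 columns; by rank–nullity, nullity = 5 − 4 = 1.

1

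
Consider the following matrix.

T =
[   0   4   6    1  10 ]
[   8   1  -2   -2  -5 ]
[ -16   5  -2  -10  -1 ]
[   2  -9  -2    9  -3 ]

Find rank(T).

3

Row reduce to echelon form.
Swap R1 ↔ R2
R3 ← R3 + (2)·R1: [0, 7, -6, -14, -11]
R4 ← R4 − (1/4)·R1: [0, -37/4, -3/2, 19/2, -7/4]
R3 ← R3 − (7/4)·R2: [0, 0, -33/2, -63/4, -57/2]
R4 ← R4 + (37/16)·R2: [0, 0, 99/8, 189/16, 171/8]
R4 ← R4 + (3/4)·R3: [0, 0, 0, 0, 0]
Echelon form has 3 nonzero rows, so rank(T) = 3.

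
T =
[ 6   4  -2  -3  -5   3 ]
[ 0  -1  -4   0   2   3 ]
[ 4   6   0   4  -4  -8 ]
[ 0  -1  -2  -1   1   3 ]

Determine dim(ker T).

Row reduce to echelon form.
R3 ← R3 − (2/3)·R1: [0, 10/3, 4/3, 6, -2/3, -10]
R3 ← R3 + (10/3)·R2: [0, 0, -12, 6, 6, 0]
R4 ← R4 − R2: [0, 0, 2, -1, -1, 0]
R4 ← R4 + (1/6)·R3: [0, 0, 0, 0, 0, 0]
3 nonzero rows, so rank(T) = 3.
T has 6 columns; by rank–nullity, nullity = 6 − 3 = 3.

3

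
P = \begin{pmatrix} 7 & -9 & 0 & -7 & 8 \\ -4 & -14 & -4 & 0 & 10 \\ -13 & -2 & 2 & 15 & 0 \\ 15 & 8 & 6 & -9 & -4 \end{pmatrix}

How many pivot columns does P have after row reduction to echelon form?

4

Row reduce to echelon form.
R2 ← R2 + (4/7)·R1: [0, -134/7, -4, -4, 102/7]
R3 ← R3 + (13/7)·R1: [0, -131/7, 2, 2, 104/7]
R4 ← R4 − (15/7)·R1: [0, 191/7, 6, 6, -148/7]
R3 ← R3 − (131/134)·R2: [0, 0, 396/67, 396/67, 41/67]
R4 ← R4 + (191/134)·R2: [0, 0, 20/67, 20/67, -25/67]
R4 ← R4 − (5/99)·R3: [0, 0, 0, 0, -40/99]
Echelon form has 4 nonzero rows, so rank(P) = 4.
Each nonzero row contributes one pivot column: 4 pivot columns.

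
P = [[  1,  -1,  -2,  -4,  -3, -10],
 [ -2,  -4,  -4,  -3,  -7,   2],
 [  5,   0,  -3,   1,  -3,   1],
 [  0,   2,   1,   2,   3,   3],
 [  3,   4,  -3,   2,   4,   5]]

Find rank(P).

5

Row reduce to echelon form.
R2 ← R2 + (2)·R1: [0, -6, -8, -11, -13, -18]
R3 ← R3 − (5)·R1: [0, 5, 7, 21, 12, 51]
R5 ← R5 − (3)·R1: [0, 7, 3, 14, 13, 35]
R3 ← R3 + (5/6)·R2: [0, 0, 1/3, 71/6, 7/6, 36]
R4 ← R4 + (1/3)·R2: [0, 0, -5/3, -5/3, -4/3, -3]
R5 ← R5 + (7/6)·R2: [0, 0, -19/3, 7/6, -13/6, 14]
R4 ← R4 + (5)·R3: [0, 0, 0, 115/2, 9/2, 177]
R5 ← R5 + (19)·R3: [0, 0, 0, 226, 20, 698]
R5 ← R5 − (452/115)·R4: [0, 0, 0, 0, 266/115, 266/115]
Echelon form has 5 nonzero rows, so rank(P) = 5.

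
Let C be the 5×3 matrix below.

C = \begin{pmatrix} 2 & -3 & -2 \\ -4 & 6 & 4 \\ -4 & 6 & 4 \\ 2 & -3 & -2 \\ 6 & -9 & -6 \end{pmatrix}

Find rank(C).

Row reduce to echelon form.
R2 ← R2 + (2)·R1: [0, 0, 0]
R3 ← R3 + (2)·R1: [0, 0, 0]
R4 ← R4 − R1: [0, 0, 0]
R5 ← R5 − (3)·R1: [0, 0, 0]
Echelon form has 1 nonzero row, so rank(C) = 1.

1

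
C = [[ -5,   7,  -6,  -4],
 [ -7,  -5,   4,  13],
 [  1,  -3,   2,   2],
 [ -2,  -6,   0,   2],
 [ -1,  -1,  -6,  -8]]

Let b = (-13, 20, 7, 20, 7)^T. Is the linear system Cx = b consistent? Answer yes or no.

yes

Row reduce the augmented matrix [C | b].
R2 ← R2 − (7/5)·R1: [0, -74/5, 62/5, 93/5, 191/5]
R3 ← R3 + (1/5)·R1: [0, -8/5, 4/5, 6/5, 22/5]
R4 ← R4 − (2/5)·R1: [0, -44/5, 12/5, 18/5, 126/5]
R5 ← R5 − (1/5)·R1: [0, -12/5, -24/5, -36/5, 48/5]
R3 ← R3 − (4/37)·R2: [0, 0, -20/37, -30/37, 10/37]
R4 ← R4 − (22/37)·R2: [0, 0, -184/37, -276/37, 92/37]
R5 ← R5 − (6/37)·R2: [0, 0, -252/37, -378/37, 126/37]
R4 ← R4 − (46/5)·R3: [0, 0, 0, 0, 0]
R5 ← R5 − (63/5)·R3: [0, 0, 0, 0, 0]
The echelon form has 3 nonzero rows, and every pivot lies in the first 4 columns, so rank(C) = rank([C|b]) = 3.
The system is consistent.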